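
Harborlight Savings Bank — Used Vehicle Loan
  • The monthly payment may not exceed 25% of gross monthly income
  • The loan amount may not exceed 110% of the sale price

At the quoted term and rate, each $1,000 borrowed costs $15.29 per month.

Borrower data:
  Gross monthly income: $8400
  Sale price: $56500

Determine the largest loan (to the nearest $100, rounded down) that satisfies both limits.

$62,100

Payment cap: 25% × $8,400 = $2,100/month.
At $15.29 per $1,000, that supports 2,100/15.29 × 1,000 ≈ $137,344 → $137,300.
LTV cap: 110% × $56,500 = $62,150 → $62,100.
Binding constraint: loan-to-value.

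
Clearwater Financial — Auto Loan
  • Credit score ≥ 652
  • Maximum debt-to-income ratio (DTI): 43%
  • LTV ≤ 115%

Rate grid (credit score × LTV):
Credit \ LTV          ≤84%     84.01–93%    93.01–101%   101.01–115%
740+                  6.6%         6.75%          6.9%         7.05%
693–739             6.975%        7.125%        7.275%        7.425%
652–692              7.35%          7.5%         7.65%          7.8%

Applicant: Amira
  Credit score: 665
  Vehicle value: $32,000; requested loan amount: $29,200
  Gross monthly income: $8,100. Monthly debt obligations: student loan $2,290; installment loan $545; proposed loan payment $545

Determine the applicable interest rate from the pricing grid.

Credit score 665 ≥ 652; Total monthly debts = (2,290 + 545 + 545) = 3,380. Debt-to-income = 3,380/8,100 = 41.7% — meets 43% limit
Loan-to-value = 29,200/32,000 = 91.2% — pass (115% max)
Row: 665 falls in 652–692. Column: 91.2% falls in 84.01–93%. Rate = 7.5%.

7.5%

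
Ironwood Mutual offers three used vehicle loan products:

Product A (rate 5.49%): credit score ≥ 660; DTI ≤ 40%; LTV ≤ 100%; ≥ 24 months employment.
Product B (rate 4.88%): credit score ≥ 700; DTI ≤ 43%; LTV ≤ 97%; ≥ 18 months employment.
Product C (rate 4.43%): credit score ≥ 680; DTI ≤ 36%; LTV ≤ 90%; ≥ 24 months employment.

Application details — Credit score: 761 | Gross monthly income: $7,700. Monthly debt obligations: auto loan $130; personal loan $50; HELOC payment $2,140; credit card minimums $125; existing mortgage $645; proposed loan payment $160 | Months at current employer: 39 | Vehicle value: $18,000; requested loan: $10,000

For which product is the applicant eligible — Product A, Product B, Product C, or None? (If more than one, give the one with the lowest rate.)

Product B

Total debts = (130 + 50 + 2,140 + 125 + 645 + 160) = 3,250; DTI = 3,250/7,700 = 42.2%.
LTV = 10,000/18,000 = 55.6%.
Product A: score 761 ≥ 660; DTI 42.2% > 40%; LTV 55.6% ≤ 100%; employment 39 ≥ 24 mo → does not qualify.
Product B: score 761 ≥ 700; DTI 42.2% ≤ 43%; LTV 55.6% ≤ 97%; employment 39 ≥ 18 mo → qualifies.
Product C: score 761 ≥ 680; DTI 42.2% > 36%; LTV 55.6% ≤ 90%; employment 39 ≥ 24 mo → does not qualify.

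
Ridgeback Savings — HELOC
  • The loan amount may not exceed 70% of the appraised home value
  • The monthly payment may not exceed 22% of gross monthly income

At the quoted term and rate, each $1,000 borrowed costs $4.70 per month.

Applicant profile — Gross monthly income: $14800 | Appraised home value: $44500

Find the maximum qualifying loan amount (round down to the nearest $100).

Payment cap: 22% × $14,800 = $3,256/month.
At $4.70 per $1,000, that supports 3,256/4.70 × 1,000 ≈ $692,765 → $692,700.
LTV cap: 70% × $44,500 = $31,150 → $31,100.
Binding constraint: loan-to-value.

$31,100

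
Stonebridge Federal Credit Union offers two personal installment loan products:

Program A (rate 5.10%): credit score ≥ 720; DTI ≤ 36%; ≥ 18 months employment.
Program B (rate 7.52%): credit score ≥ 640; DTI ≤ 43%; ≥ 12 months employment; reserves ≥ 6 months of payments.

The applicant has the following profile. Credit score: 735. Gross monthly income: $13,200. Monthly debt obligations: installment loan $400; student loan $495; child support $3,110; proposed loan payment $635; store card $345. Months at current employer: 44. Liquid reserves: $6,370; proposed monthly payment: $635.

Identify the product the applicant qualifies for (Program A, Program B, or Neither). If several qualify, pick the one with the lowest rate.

Total debts = (400 + 495 + 3,110 + 635 + 345) = 4,985; DTI = 4,985/13,200 = 37.8%.
Reserves = 6,370/635 = 10.0 months.
Program A: score 735 ≥ 720; DTI 37.8% > 36%; employment 44 ≥ 18 mo → does not qualify.
Program B: score 735 ≥ 640; DTI 37.8% ≤ 43%; employment 44 ≥ 12 mo; reserves 10.0 ≥ 6 mo → qualifies.

Program B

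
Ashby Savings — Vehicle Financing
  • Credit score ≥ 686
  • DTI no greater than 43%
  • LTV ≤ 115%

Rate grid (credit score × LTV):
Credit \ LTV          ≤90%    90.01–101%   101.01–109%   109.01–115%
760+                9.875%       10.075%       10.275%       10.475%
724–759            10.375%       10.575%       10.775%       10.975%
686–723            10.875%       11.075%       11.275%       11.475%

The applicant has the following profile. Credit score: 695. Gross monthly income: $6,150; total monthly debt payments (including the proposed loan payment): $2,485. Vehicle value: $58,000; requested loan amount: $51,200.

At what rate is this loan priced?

10.875%

Credit score 695 ≥ 686; Debt-to-income = 2,485/6,150 = 40.4% — meets 43% limit
Loan-to-value = 51,200/58,000 = 88.3% — pass (115% max)
Row: 695 falls in 686–723. Column: 88.3% falls in ≤90%. Rate = 10.875%.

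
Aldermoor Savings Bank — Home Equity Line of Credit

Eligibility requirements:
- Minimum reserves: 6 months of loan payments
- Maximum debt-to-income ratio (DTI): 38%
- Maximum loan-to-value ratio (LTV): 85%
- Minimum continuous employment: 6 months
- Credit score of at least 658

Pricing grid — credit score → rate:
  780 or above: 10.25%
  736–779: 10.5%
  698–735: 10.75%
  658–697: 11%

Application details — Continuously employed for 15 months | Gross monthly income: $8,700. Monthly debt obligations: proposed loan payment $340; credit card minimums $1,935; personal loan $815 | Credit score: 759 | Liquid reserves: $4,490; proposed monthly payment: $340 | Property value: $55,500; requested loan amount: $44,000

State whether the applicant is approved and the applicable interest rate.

Credit score 759 ≥ 658 (meets minimum)
Loan-to-value = 44,000/55,500 = 79.3% — pass (85% max)
Total monthly debts = (340 + 1,935 + 815) = 3,090. DTI = 3,090/8,700 = 35.5% ≤ 38%
Reserves = 4,490/340 = 13.2 months ≥ 6
Employment 15 ≥ 6 months
All requirements met. Score 759 falls in the 736–779 tier → 10.5%.

Approved at 10.5%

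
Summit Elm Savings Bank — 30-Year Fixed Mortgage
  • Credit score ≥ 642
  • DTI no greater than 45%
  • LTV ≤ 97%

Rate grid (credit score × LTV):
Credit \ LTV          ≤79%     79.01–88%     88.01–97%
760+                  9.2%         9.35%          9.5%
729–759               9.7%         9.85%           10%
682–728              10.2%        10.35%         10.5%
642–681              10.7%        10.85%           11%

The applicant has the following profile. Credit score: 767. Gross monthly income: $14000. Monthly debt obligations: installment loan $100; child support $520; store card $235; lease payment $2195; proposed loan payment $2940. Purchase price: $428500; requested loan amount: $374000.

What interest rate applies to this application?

9.35%

Credit score 767 ≥ 642; Total monthly debts = (100 + 520 + 235 + 2,195 + 2,940) = 5,990. Debt-to-income = 5,990/14,000 = 42.8% — meets 45% limit
LTV: 374,000 ÷ 428,500 = 87.3%, within 97% cap
Score 767 is in the 760+ band; LTV 87.3% is in the 79.01–88% band → 9.35%.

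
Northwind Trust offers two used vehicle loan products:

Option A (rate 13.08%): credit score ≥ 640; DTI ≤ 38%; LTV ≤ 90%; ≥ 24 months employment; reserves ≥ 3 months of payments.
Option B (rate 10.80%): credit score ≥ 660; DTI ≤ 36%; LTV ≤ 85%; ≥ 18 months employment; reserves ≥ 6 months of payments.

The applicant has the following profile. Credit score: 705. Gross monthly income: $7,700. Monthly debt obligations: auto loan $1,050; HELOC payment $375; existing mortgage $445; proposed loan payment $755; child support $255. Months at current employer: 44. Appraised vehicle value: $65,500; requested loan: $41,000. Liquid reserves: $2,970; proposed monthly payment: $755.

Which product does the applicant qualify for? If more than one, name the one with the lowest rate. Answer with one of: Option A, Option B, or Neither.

Total debts = (1,050 + 375 + 445 + 755 + 255) = 2,880; DTI = 2,880/7,700 = 37.4%.
LTV = 41,000/65,500 = 62.6%.
Reserves = 2,970/755 = 3.9 months.
Option A: score 705 ≥ 640; DTI 37.4% ≤ 38%; LTV 62.6% ≤ 90%; employment 44 ≥ 24 mo; reserves 3.9 ≥ 3 mo → qualifies.
Option B: score 705 ≥ 660; DTI 37.4% > 36%; LTV 62.6% ≤ 85%; employment 44 ≥ 18 mo; reserves 3.9 < 6 mo → does not qualify.

Option A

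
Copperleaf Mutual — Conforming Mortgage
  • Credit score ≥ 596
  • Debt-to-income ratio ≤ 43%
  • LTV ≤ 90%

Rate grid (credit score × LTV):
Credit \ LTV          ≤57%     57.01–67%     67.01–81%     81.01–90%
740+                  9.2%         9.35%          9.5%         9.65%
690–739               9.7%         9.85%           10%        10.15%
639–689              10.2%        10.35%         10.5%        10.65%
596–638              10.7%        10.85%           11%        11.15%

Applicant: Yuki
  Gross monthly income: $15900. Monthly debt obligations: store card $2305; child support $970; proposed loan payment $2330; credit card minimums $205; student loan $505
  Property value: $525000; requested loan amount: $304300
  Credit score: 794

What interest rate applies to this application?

9.35%

Credit score 794 ≥ 596; Total monthly debts = (2,305 + 970 + 2,330 + 205 + 505) = 6,315. DTI: 6,315 ÷ 15,900 = 39.7%, within the 43% cap
LTV = 304,300/525,000 = 58% ≤ 90%
Row: 794 falls in 740+. Column: 58% falls in 57.01–67%. Rate = 9.35%.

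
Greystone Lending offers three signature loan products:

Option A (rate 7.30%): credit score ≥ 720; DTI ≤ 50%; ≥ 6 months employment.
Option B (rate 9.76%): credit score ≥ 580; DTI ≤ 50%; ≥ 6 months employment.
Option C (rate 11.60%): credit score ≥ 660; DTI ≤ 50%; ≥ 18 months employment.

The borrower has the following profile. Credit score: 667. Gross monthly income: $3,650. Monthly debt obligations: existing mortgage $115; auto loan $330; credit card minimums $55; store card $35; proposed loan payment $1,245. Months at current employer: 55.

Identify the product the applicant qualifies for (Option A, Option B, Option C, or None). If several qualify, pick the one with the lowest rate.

Total debts = (115 + 330 + 55 + 35 + 1,245) = 1,780; DTI = 1,780/3,650 = 48.8%.
Option A: score 667 < 720; DTI 48.8% ≤ 50%; employment 55 ≥ 6 mo → does not qualify.
Option B: score 667 ≥ 580; DTI 48.8% ≤ 50%; employment 55 ≥ 6 mo → qualifies.
Option C: score 667 ≥ 660; DTI 48.8% ≤ 50%; employment 55 ≥ 18 mo → qualifies.
Qualifying: Option B, Option C. Lowest rate is 9.76% → Option B.

Option B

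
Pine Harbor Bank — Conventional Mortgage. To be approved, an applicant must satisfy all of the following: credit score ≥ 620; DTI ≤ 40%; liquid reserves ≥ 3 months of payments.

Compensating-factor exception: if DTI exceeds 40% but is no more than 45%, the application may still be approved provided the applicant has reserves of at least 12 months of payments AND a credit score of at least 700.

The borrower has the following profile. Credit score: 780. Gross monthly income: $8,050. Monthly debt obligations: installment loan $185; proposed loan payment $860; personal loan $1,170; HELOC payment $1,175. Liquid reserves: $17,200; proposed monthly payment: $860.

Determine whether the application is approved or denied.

Approved

Credit score 780 ≥ 620 (meets base)
Total debts = (185 + 860 + 1,170 + 1,175) = 3,390. DTI: 3,390 ÷ 8,050 = 42.1%, over the 40% base limit.
Reserves = 17,200/860 = 20.0 months ≥ 3
DTI 42.1% is within the 40%–45% exception band; checking compensating factors.
Override check — reserves: 20.0 mo (ok); score: 780 (ok).
Both override conditions satisfied; DTI exception granted.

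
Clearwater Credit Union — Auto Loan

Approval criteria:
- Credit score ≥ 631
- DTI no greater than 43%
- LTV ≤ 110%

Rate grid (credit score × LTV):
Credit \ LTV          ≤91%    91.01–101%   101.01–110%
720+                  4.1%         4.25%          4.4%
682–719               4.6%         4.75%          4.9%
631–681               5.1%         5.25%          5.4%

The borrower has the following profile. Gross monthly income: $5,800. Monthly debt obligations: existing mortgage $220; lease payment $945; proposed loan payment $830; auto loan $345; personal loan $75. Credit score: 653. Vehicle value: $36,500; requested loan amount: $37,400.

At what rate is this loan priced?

Credit score 653 ≥ 631; Total monthly debts = (220 + 945 + 830 + 345 + 75) = 2,415. DTI: 2,415 ÷ 5,800 = 41.6%, within the 43% cap
LTV: 37,400 ÷ 36,500 = 102.5%, within 110% cap
Row: 653 falls in 631–681. Column: 102.5% falls in 101.01–110%. Rate = 5.4%.

5.4%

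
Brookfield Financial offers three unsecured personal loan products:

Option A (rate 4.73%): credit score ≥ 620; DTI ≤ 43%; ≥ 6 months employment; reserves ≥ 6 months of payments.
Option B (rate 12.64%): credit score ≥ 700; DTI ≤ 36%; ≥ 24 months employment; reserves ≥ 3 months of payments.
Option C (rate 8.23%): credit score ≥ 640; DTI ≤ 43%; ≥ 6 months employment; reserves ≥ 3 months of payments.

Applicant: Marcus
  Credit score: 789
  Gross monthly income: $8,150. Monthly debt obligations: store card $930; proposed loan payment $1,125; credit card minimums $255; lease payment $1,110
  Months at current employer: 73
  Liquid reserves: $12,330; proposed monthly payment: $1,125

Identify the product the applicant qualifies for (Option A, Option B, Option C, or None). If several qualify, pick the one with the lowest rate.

Option A

Total debts = (930 + 1,125 + 255 + 1,110) = 3,420; DTI = 3,420/8,150 = 42%.
Reserves = 12,330/1,125 = 11.0 months.
Option A: score 789 ≥ 620; DTI 42% ≤ 43%; employment 73 ≥ 6 mo; reserves 11.0 ≥ 6 mo → qualifies.
Option B: score 789 ≥ 700; DTI 42% > 36%; employment 73 ≥ 24 mo; reserves 11.0 ≥ 3 mo → does not qualify.
Option C: score 789 ≥ 640; DTI 42% ≤ 43%; employment 73 ≥ 6 mo; reserves 11.0 ≥ 3 mo → qualifies.
Qualifying: Option A, Option C. Lowest rate is 4.73% → Option A.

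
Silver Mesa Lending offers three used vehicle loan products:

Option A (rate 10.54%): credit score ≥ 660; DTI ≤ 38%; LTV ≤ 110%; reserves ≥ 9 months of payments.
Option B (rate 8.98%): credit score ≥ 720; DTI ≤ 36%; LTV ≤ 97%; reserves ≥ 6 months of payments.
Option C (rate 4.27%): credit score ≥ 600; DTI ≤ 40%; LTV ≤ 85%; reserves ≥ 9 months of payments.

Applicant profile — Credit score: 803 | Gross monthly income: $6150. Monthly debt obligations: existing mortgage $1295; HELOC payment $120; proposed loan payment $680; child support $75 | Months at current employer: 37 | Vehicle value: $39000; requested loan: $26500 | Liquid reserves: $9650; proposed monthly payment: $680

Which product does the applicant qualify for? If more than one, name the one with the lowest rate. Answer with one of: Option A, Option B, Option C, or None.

Option C

Total debts = (1,295 + 120 + 680 + 75) = 2,170; DTI = 2,170/6,150 = 35.3%.
LTV = 26,500/39,000 = 67.9%.
Reserves = 9,650/680 = 14.2 months.
Option A: score 803 ≥ 660; DTI 35.3% ≤ 38%; LTV 67.9% ≤ 110%; reserves 14.2 ≥ 9 mo → qualifies.
Option B: score 803 ≥ 720; DTI 35.3% ≤ 36%; LTV 67.9% ≤ 97%; reserves 14.2 ≥ 6 mo → qualifies.
Option C: score 803 ≥ 600; DTI 35.3% ≤ 40%; LTV 67.9% ≤ 85%; reserves 14.2 ≥ 9 mo → qualifies.
Qualifying: Option A, Option B, Option C. Lowest rate is 4.27% → Option C.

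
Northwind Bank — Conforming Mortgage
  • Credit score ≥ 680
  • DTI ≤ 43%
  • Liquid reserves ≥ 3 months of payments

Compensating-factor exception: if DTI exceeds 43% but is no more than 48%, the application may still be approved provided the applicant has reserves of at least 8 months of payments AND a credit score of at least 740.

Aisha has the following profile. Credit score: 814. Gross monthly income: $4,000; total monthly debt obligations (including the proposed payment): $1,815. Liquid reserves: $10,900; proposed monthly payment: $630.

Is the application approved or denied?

Credit score 814 ≥ 680 (meets base)
DTI = 1,815/4,000 = 45.4% > 43% — standard DTI limit exceeded.
Reserves: 10,900 ÷ 630 = 17.3 months (meets 3-month minimum)
DTI 45.4% is within the 43%–48% exception band; checking compensating factors.
Override check — reserves: 17.3 mo (ok); score: 814 (ok).
Both compensating conditions met → exception applies.

Approved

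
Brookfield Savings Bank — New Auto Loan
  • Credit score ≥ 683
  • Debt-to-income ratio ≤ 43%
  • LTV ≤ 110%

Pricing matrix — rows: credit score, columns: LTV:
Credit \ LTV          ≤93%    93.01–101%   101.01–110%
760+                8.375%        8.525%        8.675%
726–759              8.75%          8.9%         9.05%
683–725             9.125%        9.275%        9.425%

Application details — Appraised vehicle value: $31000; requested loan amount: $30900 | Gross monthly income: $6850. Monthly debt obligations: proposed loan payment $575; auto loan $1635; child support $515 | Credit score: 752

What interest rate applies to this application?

Credit score 752 ≥ 683; Total monthly debts = (575 + 1,635 + 515) = 2,725. Debt-to-income = 2,725/6,850 = 39.8% — meets 43% limit
Loan-to-value = 30,900/31,000 = 99.7% — pass (110% max)
Row: 752 falls in 726–759. Column: 99.7% falls in 93.01–101%. Rate = 8.9%.

8.9%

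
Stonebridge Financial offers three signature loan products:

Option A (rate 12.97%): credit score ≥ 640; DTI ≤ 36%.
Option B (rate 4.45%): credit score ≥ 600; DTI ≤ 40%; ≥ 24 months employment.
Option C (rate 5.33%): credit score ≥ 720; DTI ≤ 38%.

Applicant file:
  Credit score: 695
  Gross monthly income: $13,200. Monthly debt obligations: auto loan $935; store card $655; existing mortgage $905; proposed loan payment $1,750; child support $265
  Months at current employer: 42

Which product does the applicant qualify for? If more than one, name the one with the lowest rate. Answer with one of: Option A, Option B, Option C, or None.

Total debts = (935 + 655 + 905 + 1,750 + 265) = 4,510; DTI = 4,510/13,200 = 34.2%.
Option A: score 695 ≥ 640; DTI 34.2% ≤ 36% → qualifies.
Option B: score 695 ≥ 600; DTI 34.2% ≤ 40%; employment 42 ≥ 24 mo → qualifies.
Option C: score 695 < 720; DTI 34.2% ≤ 38% → does not qualify.
Qualifying: Option A, Option B. Lowest rate is 4.45% → Option B.

Option B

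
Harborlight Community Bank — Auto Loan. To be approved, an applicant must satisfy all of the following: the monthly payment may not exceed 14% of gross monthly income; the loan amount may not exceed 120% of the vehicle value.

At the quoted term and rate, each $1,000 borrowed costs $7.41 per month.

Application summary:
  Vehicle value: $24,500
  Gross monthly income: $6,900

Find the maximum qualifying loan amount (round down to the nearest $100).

Payment cap: 14% × $6,900 = $966/month.
At $7.41 per $1,000, that supports 966/7.41 × 1,000 ≈ $130,364 → $130,300.
LTV cap: 120% × $24,500 = $29,400 → $29,400.
Binding constraint: loan-to-value.

$29,400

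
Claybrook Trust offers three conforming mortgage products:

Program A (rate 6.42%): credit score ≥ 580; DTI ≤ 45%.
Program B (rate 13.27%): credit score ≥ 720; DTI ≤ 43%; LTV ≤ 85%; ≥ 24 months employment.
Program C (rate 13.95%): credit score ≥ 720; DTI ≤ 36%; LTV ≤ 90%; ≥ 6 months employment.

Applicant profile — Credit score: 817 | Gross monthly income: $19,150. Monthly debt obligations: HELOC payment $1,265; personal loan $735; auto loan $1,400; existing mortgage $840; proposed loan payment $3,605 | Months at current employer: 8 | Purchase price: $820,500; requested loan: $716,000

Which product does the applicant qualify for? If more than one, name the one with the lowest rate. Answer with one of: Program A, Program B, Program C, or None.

Program A

Total debts = (1,265 + 735 + 1,400 + 840 + 3,605) = 7,845; DTI = 7,845/19,150 = 41%.
LTV = 716,000/820,500 = 87.3%.
Program A: score 817 ≥ 580; DTI 41% ≤ 45% → qualifies.
Program B: score 817 ≥ 720; DTI 41% ≤ 43%; LTV 87.3% > 85%; employment 8 < 24 mo → does not qualify.
Program C: score 817 ≥ 720; DTI 41% > 36%; LTV 87.3% ≤ 90%; employment 8 ≥ 6 mo → does not qualify.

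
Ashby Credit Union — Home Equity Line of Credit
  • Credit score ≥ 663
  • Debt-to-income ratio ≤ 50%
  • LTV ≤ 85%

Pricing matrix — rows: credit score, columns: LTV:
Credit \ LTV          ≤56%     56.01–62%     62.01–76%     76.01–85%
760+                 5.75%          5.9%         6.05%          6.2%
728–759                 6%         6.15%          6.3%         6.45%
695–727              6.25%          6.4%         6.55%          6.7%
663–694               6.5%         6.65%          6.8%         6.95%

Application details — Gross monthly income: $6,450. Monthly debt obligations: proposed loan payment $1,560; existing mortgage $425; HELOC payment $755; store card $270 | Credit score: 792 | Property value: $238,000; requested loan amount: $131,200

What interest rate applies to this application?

5.75%

Credit score 792 ≥ 663; Total monthly debts = (1,560 + 425 + 755 + 270) = 3,010. DTI: 3,010 ÷ 6,450 = 46.7%, within the 50% cap
LTV: 131,200 ÷ 238,000 = 55.1%, within 85% cap
Score 792 is in the 760+ band; LTV 55.1% is in the ≤56% band → 5.75%.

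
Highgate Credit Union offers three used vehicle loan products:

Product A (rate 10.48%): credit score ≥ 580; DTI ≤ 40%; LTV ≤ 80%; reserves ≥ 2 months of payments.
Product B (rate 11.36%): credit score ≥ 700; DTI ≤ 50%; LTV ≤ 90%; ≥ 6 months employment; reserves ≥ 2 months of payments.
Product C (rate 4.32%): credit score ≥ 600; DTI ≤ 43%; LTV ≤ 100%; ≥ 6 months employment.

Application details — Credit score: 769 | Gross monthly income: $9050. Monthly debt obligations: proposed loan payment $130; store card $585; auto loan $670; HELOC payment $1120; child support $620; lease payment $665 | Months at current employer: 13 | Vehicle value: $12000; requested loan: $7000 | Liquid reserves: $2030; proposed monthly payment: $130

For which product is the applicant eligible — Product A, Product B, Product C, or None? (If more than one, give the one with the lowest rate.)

Total debts = (130 + 585 + 670 + 1,120 + 620 + 665) = 3,790; DTI = 3,790/9,050 = 41.9%.
LTV = 7,000/12,000 = 58.3%.
Reserves = 2,030/130 = 15.6 months.
Product A: score 769 ≥ 580; DTI 41.9% > 40%; LTV 58.3% ≤ 80%; reserves 15.6 ≥ 2 mo → does not qualify.
Product B: score 769 ≥ 700; DTI 41.9% ≤ 50%; LTV 58.3% ≤ 90%; employment 13 ≥ 6 mo; reserves 15.6 ≥ 2 mo → qualifies.
Product C: score 769 ≥ 600; DTI 41.9% ≤ 43%; LTV 58.3% ≤ 100%; employment 13 ≥ 6 mo → qualifies.
Qualifying: Product B, Product C. Lowest rate is 4.32% → Product C.

Product C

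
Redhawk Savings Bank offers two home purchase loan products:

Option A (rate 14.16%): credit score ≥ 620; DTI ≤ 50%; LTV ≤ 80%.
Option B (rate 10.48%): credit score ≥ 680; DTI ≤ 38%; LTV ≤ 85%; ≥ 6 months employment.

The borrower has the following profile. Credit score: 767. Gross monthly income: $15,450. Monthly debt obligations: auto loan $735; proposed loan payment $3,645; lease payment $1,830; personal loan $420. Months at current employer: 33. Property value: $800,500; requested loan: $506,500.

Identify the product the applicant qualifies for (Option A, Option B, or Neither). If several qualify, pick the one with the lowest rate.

Option A

Total debts = (735 + 3,645 + 1,830 + 420) = 6,630; DTI = 6,630/15,450 = 42.9%.
LTV = 506,500/800,500 = 63.3%.
Option A: score 767 ≥ 620; DTI 42.9% ≤ 50%; LTV 63.3% ≤ 80% → qualifies.
Option B: score 767 ≥ 680; DTI 42.9% > 38%; LTV 63.3% ≤ 85%; employment 33 ≥ 6 mo → does not qualify.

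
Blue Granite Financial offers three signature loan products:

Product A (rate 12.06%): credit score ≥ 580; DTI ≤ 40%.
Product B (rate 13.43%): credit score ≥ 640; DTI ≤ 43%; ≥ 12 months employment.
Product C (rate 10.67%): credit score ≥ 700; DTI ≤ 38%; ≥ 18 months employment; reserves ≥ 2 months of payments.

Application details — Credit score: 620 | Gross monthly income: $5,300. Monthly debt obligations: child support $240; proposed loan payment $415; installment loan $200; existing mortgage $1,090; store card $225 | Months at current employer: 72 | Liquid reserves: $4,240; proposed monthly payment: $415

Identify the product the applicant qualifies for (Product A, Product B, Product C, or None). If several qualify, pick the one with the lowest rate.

None

Total debts = (240 + 415 + 200 + 1,090 + 225) = 2,170; DTI = 2,170/5,300 = 40.9%.
Reserves = 4,240/415 = 10.2 months.
Product A: score 620 ≥ 580; DTI 40.9% > 40% → does not qualify.
Product B: score 620 < 640; DTI 40.9% ≤ 43%; employment 72 ≥ 12 mo → does not qualify.
Product C: score 620 < 700; DTI 40.9% > 38%; employment 72 ≥ 18 mo; reserves 10.2 ≥ 2 mo → does not qualify.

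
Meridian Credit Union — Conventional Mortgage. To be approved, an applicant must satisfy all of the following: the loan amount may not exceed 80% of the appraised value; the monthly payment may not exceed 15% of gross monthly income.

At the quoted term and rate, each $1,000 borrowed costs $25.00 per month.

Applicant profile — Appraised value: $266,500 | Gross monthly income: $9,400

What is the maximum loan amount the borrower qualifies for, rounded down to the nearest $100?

Payment cap: 15% × $9,400 = $1,410/month.
At $25.00 per $1,000, that supports 1,410/25.00 × 1,000 ≈ $56,400 → $56,400.
LTV cap: 80% × $266,500 = $213,200 → $213,200.
Binding constraint: payment-to-income.

$56,400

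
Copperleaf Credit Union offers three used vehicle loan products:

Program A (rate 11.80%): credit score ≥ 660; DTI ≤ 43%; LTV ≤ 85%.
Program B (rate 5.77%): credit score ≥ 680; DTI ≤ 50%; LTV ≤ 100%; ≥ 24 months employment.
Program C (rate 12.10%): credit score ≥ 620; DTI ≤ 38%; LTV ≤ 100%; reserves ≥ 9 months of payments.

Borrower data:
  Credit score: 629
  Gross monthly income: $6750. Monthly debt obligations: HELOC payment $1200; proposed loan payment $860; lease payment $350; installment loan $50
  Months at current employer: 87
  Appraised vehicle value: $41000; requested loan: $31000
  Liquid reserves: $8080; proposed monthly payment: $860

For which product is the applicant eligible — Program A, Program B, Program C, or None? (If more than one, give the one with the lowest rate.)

Total debts = (1,200 + 860 + 350 + 50) = 2,460; DTI = 2,460/6,750 = 36.4%.
LTV = 31,000/41,000 = 75.6%.
Reserves = 8,080/860 = 9.4 months.
Program A: score 629 < 660; DTI 36.4% ≤ 43%; LTV 75.6% ≤ 85% → does not qualify.
Program B: score 629 < 680; DTI 36.4% ≤ 50%; LTV 75.6% ≤ 100%; employment 87 ≥ 24 mo → does not qualify.
Program C: score 629 ≥ 620; DTI 36.4% ≤ 38%; LTV 75.6% ≤ 100%; reserves 9.4 ≥ 9 mo → qualifies.

Program C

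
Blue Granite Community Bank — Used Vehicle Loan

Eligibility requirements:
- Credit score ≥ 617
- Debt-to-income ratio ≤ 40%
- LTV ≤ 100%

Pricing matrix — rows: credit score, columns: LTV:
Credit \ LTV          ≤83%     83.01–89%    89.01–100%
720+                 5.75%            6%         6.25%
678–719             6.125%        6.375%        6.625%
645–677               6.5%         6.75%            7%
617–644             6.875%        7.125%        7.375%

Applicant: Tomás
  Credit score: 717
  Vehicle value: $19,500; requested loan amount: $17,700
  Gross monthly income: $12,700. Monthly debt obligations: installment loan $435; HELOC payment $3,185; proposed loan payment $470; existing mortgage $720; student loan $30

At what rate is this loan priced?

Credit score 717 ≥ 617; Total monthly debts = (435 + 3,185 + 470 + 720 + 30) = 4,840. Debt-to-income = 4,840/12,700 = 38.1% — meets 40% limit
LTV = 17,700/19,500 = 90.8% ≤ 100%
Credit 717 → row 678–719; LTV 90.8% → column 89.01–100%. Grid cell → 6.625%.

6.625%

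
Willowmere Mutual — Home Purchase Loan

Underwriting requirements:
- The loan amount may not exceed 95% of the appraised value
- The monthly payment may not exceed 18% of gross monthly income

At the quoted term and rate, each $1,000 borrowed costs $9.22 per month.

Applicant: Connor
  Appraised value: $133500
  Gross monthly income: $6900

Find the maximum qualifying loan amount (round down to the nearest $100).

Payment cap: 18% × $6,900 = $1,242/month.
At $9.22 per $1,000, that supports 1,242/9.22 × 1,000 ≈ $134,707 → $134,700.
LTV cap: 95% × $133,500 = $126,825 → $126,800.
Binding constraint: loan-to-value.

$126,800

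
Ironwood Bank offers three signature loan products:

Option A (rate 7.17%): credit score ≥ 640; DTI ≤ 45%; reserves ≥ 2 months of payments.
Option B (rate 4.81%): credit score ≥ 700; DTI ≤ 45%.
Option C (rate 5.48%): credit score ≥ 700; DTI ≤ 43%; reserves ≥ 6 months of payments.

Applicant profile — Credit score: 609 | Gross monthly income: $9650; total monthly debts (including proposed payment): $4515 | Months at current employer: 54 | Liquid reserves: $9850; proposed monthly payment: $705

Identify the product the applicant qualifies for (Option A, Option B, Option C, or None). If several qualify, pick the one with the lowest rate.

None

DTI = 4,515/9,650 = 46.8%.
Reserves = 9,850/705 = 14.0 months.
Option A: score 609 < 640; DTI 46.8% > 45%; reserves 14.0 ≥ 2 mo → does not qualify.
Option B: score 609 < 700; DTI 46.8% > 45% → does not qualify.
Option C: score 609 < 700; DTI 46.8% > 43%; reserves 14.0 ≥ 6 mo → does not qualify.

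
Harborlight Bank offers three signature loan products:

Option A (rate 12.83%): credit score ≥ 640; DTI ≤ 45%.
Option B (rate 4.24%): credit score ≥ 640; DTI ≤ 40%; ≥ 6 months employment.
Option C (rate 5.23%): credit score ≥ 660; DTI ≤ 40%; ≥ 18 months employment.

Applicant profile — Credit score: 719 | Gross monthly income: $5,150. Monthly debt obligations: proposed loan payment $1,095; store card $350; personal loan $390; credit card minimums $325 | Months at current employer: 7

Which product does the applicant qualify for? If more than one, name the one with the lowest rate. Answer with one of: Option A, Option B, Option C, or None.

Total debts = (1,095 + 350 + 390 + 325) = 2,160; DTI = 2,160/5,150 = 41.9%.
Option A: score 719 ≥ 640; DTI 41.9% ≤ 45% → qualifies.
Option B: score 719 ≥ 640; DTI 41.9% > 40%; employment 7 ≥ 6 mo → does not qualify.
Option C: score 719 ≥ 660; DTI 41.9% > 40%; employment 7 < 18 mo → does not qualify.

Option A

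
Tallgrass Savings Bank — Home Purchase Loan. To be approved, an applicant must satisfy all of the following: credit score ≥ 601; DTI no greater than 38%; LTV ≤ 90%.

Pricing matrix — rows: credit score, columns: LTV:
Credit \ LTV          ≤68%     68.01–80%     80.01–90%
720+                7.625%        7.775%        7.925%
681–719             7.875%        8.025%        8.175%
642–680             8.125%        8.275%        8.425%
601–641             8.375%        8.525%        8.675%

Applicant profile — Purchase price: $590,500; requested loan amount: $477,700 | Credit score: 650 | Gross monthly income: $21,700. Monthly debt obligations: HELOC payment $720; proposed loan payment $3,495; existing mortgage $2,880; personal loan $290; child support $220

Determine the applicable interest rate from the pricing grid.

8.425%

Credit score 650 ≥ 601; Total monthly debts = (720 + 3,495 + 2,880 + 290 + 220) = 7,605. DTI = 7,605/21,700 = 35% ≤ 38%
Loan-to-value = 477,700/590,500 = 80.9% — pass (90% max)
Credit 650 → row 642–680; LTV 80.9% → column 80.01–90%. Grid cell → 8.425%.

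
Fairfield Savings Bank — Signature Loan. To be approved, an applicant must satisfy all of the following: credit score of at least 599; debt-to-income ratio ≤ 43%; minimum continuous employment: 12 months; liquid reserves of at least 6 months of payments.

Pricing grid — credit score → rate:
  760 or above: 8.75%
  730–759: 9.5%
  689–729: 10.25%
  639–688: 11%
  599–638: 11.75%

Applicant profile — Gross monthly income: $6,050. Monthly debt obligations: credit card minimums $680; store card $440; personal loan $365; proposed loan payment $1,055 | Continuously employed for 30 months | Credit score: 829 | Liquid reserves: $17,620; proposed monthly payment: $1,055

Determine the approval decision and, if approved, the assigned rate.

Approved at 8.75%

Credit score 829 ≥ 599 (meets minimum)
Reserves: 17,620 ÷ 1,055 = 16.7 months (meets 6-month minimum)
Employment 30 ≥ 12 months
Total monthly debts = (680 + 440 + 365 + 1,055) = 2,540. DTI = 2,540/6,050 = 42% ≤ 43%
All requirements met. Score 829 falls in the 760 or above tier → 8.75%.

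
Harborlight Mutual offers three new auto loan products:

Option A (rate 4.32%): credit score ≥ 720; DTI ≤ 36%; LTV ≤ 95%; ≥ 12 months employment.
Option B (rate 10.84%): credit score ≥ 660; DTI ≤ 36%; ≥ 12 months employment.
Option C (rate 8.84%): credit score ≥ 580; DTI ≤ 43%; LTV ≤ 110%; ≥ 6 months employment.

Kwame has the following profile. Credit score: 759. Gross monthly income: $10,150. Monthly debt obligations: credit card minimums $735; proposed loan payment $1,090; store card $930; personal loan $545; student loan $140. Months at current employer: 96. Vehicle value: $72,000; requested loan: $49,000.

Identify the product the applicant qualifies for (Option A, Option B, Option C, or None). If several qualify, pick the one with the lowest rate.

Option A

Total debts = (735 + 1,090 + 930 + 545 + 140) = 3,440; DTI = 3,440/10,150 = 33.9%.
LTV = 49,000/72,000 = 68.1%.
Option A: score 759 ≥ 720; DTI 33.9% ≤ 36%; LTV 68.1% ≤ 95%; employment 96 ≥ 12 mo → qualifies.
Option B: score 759 ≥ 660; DTI 33.9% ≤ 36%; employment 96 ≥ 12 mo → qualifies.
Option C: score 759 ≥ 580; DTI 33.9% ≤ 43%; LTV 68.1% ≤ 110%; employment 96 ≥ 6 mo → qualifies.
Qualifying: Option A, Option B, Option C. Lowest rate is 4.32% → Option A.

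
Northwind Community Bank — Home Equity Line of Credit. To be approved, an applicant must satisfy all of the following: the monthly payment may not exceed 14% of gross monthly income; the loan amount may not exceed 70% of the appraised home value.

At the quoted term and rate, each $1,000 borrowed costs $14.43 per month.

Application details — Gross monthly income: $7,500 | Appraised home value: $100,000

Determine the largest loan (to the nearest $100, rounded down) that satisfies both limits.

Payment cap: 14% × $7,500 = $1,050/month.
At $14.43 per $1,000, that supports 1,050/14.43 × 1,000 ≈ $72,765 → $72,700.
LTV cap: 70% × $100,000 = $70,000 → $70,000.
Binding constraint: loan-to-value.

$70,000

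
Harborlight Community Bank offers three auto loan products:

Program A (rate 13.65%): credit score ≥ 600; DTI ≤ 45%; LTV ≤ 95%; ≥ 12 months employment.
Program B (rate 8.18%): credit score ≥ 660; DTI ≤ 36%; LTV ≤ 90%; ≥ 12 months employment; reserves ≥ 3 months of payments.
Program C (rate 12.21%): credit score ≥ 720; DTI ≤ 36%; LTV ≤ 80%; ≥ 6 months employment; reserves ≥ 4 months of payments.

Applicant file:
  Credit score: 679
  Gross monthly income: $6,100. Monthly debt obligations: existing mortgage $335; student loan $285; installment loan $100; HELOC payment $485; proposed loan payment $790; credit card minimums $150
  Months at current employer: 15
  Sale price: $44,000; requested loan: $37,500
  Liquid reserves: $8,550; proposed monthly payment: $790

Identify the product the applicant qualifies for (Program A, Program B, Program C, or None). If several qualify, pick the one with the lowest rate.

Program B

Total debts = (335 + 285 + 100 + 485 + 790 + 150) = 2,145; DTI = 2,145/6,100 = 35.2%.
LTV = 37,500/44,000 = 85.2%.
Reserves = 8,550/790 = 10.8 months.
Program A: score 679 ≥ 600; DTI 35.2% ≤ 45%; LTV 85.2% ≤ 95%; employment 15 ≥ 12 mo → qualifies.
Program B: score 679 ≥ 660; DTI 35.2% ≤ 36%; LTV 85.2% ≤ 90%; employment 15 ≥ 12 mo; reserves 10.8 ≥ 3 mo → qualifies.
Program C: score 679 < 720; DTI 35.2% ≤ 36%; LTV 85.2% > 80%; employment 15 ≥ 6 mo; reserves 10.8 ≥ 4 mo → does not qualify.
Qualifying: Program A, Program B. Lowest rate is 8.18% → Program B.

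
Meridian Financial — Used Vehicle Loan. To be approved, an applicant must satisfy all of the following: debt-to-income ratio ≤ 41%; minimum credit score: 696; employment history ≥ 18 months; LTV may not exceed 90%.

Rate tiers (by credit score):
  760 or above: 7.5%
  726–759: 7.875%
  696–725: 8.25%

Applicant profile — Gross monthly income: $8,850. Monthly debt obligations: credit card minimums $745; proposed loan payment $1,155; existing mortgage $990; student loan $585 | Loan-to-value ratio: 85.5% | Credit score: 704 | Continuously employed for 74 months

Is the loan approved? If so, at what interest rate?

Approved at 8.25%

Credit score 704 ≥ 696 (meets minimum)
Total monthly debts = (745 + 1,155 + 990 + 585) = 3,475. DTI: 3,475 ÷ 8,850 = 39.3%, within the 41% cap
LTV 85.5% — within 90%
Employment 74 ≥ 18 months
All requirements met. Score 704 falls in the 696–725 tier → 8.25%.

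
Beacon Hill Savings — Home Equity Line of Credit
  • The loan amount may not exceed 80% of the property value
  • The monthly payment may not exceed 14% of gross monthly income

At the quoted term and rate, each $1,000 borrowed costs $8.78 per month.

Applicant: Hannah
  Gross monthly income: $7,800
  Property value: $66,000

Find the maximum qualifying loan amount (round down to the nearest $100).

Payment cap: 14% × $7,800 = $1,092/month.
At $8.78 per $1,000, that supports 1,092/8.78 × 1,000 ≈ $124,373 → $124,300.
LTV cap: 80% × $66,000 = $52,800 → $52,800.
Binding constraint: loan-to-value.

$52,800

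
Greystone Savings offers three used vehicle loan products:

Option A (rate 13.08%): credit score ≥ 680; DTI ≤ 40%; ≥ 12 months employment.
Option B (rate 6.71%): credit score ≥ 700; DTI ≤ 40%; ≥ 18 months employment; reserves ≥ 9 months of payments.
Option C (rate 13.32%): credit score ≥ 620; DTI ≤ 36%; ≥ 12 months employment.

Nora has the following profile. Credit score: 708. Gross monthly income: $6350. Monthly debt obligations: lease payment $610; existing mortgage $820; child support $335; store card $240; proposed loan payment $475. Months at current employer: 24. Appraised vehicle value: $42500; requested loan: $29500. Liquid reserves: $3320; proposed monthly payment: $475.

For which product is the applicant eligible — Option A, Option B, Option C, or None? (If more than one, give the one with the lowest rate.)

Option A

Total debts = (610 + 820 + 335 + 240 + 475) = 2,480; DTI = 2,480/6,350 = 39.1%.
LTV = 29,500/42,500 = 69.4%.
Reserves = 3,320/475 = 7.0 months.
Option A: score 708 ≥ 680; DTI 39.1% ≤ 40%; employment 24 ≥ 12 mo → qualifies.
Option B: score 708 ≥ 700; DTI 39.1% ≤ 40%; employment 24 ≥ 18 mo; reserves 7.0 < 9 mo → does not qualify.
Option C: score 708 ≥ 620; DTI 39.1% > 36%; employment 24 ≥ 12 mo → does not qualify.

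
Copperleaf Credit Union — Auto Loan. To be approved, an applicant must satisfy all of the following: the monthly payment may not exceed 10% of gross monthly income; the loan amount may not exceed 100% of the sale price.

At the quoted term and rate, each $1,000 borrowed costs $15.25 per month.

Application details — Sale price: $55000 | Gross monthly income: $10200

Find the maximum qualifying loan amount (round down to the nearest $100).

Payment cap: 10% × $10,200 = $1,020/month.
At $15.25 per $1,000, that supports 1,020/15.25 × 1,000 ≈ $66,885 → $66,800.
LTV cap: 100% × $55,000 = $55,000 → $55,000.
Binding constraint: loan-to-value.

$55,000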